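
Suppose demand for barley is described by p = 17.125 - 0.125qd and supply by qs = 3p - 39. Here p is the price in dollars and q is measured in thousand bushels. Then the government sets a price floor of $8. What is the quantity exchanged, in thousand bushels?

9

Rearranging demand gives qd = 137 - 8p. Equilibrium: 137 - 8p = 3p - 39, so 176 = 11p and p* = 16, q* = 9.
Since 8 is below p* = 16, the floor does not bind and the free-market outcome prevails.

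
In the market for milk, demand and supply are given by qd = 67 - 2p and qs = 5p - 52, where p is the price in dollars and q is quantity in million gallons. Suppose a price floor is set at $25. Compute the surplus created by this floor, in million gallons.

56

In a free market, 67 - 2p = 5p - 52 gives the equilibrium p* = 17, q* = 33.
Since 25 > 17, the floor is binding.
At p = 25: qd = 67 - 2·25 = 17 and qs = 5·25 - 52 = 73.
Surplus = qs - qd = 73 - 17 = 56.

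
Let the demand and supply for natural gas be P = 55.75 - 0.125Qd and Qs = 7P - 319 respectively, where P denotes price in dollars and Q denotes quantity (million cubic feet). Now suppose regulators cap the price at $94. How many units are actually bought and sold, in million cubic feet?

38

Rearranging demand gives Qd = 446 - 8P. Equilibrium: 446 - 8P = 7P - 319, so 765 = 15P and P* = 51, Q* = 38.
The ceiling of 94 is above the equilibrium price 51, so it is not binding; the market clears at P* = 51, Q* = 38.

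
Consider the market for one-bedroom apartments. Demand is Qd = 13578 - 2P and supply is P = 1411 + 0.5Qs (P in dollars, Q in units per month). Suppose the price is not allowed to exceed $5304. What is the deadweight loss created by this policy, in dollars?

0

Rearranging supply gives Qs = 2P - 2822. Without the control the market clears where 13578 - 2P = 2P - 2822, i.e. P* = 4100 and Q* = 5378.
Since 5304 is above P* = 4100, the ceiling does not bind and the free-market outcome prevails.
Since the control does not bind, no trades are prevented and deadweight loss is zero.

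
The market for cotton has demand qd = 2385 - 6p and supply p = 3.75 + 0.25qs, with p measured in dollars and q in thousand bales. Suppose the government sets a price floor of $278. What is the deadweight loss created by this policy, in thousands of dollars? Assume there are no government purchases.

10830

Rearranging supply gives qs = 4p - 15. Without the control the market clears where 2385 - 6p = 4p - 15, i.e. p* = 240 and q* = 945.
Because the floor (278) lies above the market-clearing price, it is binding.
At p = 278: qd = 2385 - 6·278 = 717 and qs = 4·278 - 15 = 1097.
Quantity traded falls to 717. At q = 717 the demand price is (2385 - 717)/6 = 278 and the supply price is (15 + 717)/4 = 183.
Deadweight loss = ½ · (278 - 183) · (945 - 717) = ½ · 95 · 228 = 10830.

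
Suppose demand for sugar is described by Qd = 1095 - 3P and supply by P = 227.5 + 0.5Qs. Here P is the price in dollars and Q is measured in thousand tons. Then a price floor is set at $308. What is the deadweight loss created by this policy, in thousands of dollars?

0

Rearranging supply gives Qs = 2P - 455. In a free market, 1095 - 3P = 2P - 455 gives the equilibrium P* = 310, Q* = 165.
The floor of 308 is below the equilibrium price 310, so it is not binding; the market clears at P* = 310, Q* = 165.
Since the control does not bind, no trades are prevented and deadweight loss is zero.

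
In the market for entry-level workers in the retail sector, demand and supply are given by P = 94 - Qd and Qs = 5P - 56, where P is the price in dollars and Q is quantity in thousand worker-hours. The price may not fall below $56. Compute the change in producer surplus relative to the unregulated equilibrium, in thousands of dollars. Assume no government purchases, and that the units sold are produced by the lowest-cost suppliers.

Rearranging demand gives Qd = 94 - P. Equilibrium: 94 - P = 5P - 56, so 150 = 6P and P* = 25, Q* = 69.
Because the floor (56) lies above the market-clearing price, it is binding.
At P = 56: Qd = 94 - 56 = 38 and Qs = 5·56 - 56 = 224.
Producer surplus without the control is ½ · (25 - 11.2) · 69 = 476.1.
With the floor, 38 units are sold at 56. The supply price at Q = 38 is 18.8, so PS = ½ · [(56 - 11.2) + (56 - 18.8)] · 38 = 1558.
Change in producer surplus = 1558 - 476.1 = 1081.9.

1081.9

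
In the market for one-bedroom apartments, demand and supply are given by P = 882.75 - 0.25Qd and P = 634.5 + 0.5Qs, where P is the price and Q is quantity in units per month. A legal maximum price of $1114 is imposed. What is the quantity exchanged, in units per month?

Rearranging demand gives Qd = 3531 - 4P; rearranging supply gives Qs = 2P - 1269. Setting quantity demanded equal to quantity supplied, 3531 - 4P = 2P - 1269, gives P* = 800 and Q* = 331.
Since 1114 is above P* = 800, the ceiling does not bind and the free-market outcome prevails.

331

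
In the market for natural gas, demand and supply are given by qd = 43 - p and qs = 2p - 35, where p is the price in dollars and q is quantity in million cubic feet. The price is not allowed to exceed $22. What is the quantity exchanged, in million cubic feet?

9

Equilibrium: 43 - p = 2p - 35, so 78 = 3p and p* = 26, q* = 17.
The ceiling of 22 is below the equilibrium price 26, so it binds.
At p = 22: qd = 43 - 22 = 21 and qs = 2·22 - 35 = 9.
The quantity actually transacted is the short side, supply: 9.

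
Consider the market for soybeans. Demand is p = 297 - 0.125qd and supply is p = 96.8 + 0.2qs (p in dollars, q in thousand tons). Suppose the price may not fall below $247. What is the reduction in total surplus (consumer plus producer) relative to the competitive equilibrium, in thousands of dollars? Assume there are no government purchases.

Rearranging demand gives qd = 2376 - 8p; rearranging supply gives qs = 5p - 484. Without the control the market clears where 2376 - 8p = 5p - 484, i.e. p* = 220 and q* = 616.
Because the floor (247) lies above the market-clearing price, it is binding.
At p = 247: qd = 2376 - 8·247 = 400 and qs = 5·247 - 484 = 751.
Quantity traded falls to 400. At q = 400 the demand price is (2376 - 400)/8 = 247 and the supply price is (484 + 400)/5 = 176.8.
Deadweight loss = ½ · (247 - 176.8) · (616 - 400) = ½ · 70.2 · 216 = 7581.6.

7581.6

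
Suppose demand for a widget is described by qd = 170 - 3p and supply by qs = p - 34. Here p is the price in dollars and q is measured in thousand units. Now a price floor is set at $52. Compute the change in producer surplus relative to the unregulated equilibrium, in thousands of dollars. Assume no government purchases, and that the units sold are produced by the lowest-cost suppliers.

Without the control the market clears where 170 - 3p = p - 34, i.e. p* = 51 and q* = 17.
The floor of 52 is above the equilibrium price 51, so it binds.
At p = 52: qd = 170 - 3·52 = 14 and qs = 52 - 34 = 18.
Producer surplus without the control is ½ · (51 - 34) · 17 = 144.5.
With the floor, 14 units are sold at 52. The supply price at q = 14 is 48, so PS = ½ · [(52 - 34) + (52 - 48)] · 14 = 154.
Change in producer surplus = 154 - 144.5 = 9.5.

9.5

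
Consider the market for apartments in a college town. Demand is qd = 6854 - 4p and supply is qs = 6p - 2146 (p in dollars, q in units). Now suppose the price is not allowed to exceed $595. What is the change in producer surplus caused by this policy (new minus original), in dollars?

In a free market, 6854 - 4p = 6p - 2146 gives the equilibrium p* = 900, q* = 3254.
The ceiling of 595 is below the equilibrium price 900, so it binds.
At p = 595: qd = 6854 - 4·595 = 4474 and qs = 6·595 - 2146 = 1424.
Producer surplus without the control is ½ · (900 - 1073/3) · 3254 = 2647129/3.
With the ceiling, producers sell 1424 units at 595, so PS = ½ · (595 - 1073/3) · 1424 = 506944/3.
Change in producer surplus = 506944/3 - 2647129/3 = -713395.

-713395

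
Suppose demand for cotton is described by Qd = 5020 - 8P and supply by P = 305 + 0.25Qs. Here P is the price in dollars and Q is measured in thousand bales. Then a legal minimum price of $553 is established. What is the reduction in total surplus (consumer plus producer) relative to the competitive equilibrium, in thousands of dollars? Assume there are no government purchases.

13068

Rearranging supply gives Qs = 4P - 1220. Equilibrium: 5020 - 8P = 4P - 1220, so 6240 = 12P and P* = 520, Q* = 860.
Because the floor (553) lies above the market-clearing price, it is binding.
At P = 553: Qd = 5020 - 8·553 = 596 and Qs = 4·553 - 1220 = 992.
Quantity traded falls to 596. At Q = 596 the demand price is (5020 - 596)/8 = 553 and the supply price is (1220 + 596)/4 = 454.
Deadweight loss = ½ · (553 - 454) · (860 - 596) = ½ · 99 · 264 = 13068.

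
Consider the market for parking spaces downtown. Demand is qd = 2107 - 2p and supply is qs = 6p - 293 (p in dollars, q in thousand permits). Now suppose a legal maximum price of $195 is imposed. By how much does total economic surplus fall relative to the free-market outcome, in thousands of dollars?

Without the control the market clears where 2107 - 2p = 6p - 293, i.e. p* = 300 and q* = 1507.
The ceiling of 195 is below the equilibrium price 300, so it binds.
At p = 195: qd = 2107 - 2·195 = 1717 and qs = 6·195 - 293 = 877.
Quantity traded falls to 877. At q = 877 the demand price is (2107 - 877)/2 = 615 and the supply price is (293 + 877)/6 = 195.
Deadweight loss = ½ · (615 - 195) · (1507 - 877) = ½ · 420 · 630 = 132300.

132300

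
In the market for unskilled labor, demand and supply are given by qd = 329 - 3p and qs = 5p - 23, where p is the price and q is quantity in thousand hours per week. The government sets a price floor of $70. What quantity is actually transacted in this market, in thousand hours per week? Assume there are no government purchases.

In a free market, 329 - 3p = 5p - 23 gives the equilibrium p* = 44, q* = 197.
Since 70 > 44, the floor is binding.
At p = 70: qd = 329 - 3·70 = 119 and qs = 5·70 - 23 = 327.
The quantity actually transacted is the short side, demand: 119.

119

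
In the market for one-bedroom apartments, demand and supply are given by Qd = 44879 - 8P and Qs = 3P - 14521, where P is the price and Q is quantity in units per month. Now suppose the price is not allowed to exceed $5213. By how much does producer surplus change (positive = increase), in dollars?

-261519.5

Setting quantity demanded equal to quantity supplied, 44879 - 8P = 3P - 14521, gives P* = 5400 and Q* = 1679.
The ceiling of 5213 is below the equilibrium price 5400, so it binds.
At P = 5213: Qd = 44879 - 8·5213 = 3175 and Qs = 3·5213 - 14521 = 1118.
Producer surplus without the control is ½ · (5400 - 14521/3) · 1679 = 2819041/6.
With the ceiling, producers sell 1118 units at 5213, so PS = ½ · (5213 - 14521/3) · 1118 = 624962/3.
Change in producer surplus = 624962/3 - 2819041/6 = -261519.5.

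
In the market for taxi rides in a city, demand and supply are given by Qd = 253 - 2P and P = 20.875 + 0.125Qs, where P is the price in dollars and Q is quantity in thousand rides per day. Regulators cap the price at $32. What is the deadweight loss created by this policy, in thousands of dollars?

Rearranging supply gives Qs = 8P - 167. Setting quantity demanded equal to quantity supplied, 253 - 2P = 8P - 167, gives P* = 42 and Q* = 169.
Since 32 < 42, the ceiling is binding.
At P = 32: Qd = 253 - 2·32 = 189 and Qs = 8·32 - 167 = 89.
Quantity traded falls to 89. At Q = 89 the demand price is (253 - 89)/2 = 82 and the supply price is (167 + 89)/8 = 32.
Deadweight loss = ½ · (82 - 32) · (169 - 89) = ½ · 50 · 80 = 2000.

2000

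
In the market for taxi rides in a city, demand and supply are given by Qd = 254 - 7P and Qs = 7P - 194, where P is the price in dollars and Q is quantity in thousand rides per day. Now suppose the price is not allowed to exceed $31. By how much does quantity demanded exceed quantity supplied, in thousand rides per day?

In a free market, 254 - 7P = 7P - 194 gives the equilibrium P* = 32, Q* = 30.
Because the ceiling (31) lies below the market-clearing price, it is binding.
At P = 31: Qd = 254 - 7·31 = 37 and Qs = 7·31 - 194 = 23.
Shortage = Qd - Qs = 37 - 23 = 14.

14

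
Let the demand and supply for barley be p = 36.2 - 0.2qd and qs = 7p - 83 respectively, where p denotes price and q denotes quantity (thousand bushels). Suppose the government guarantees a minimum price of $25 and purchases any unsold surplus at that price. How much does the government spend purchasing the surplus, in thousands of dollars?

900

Rearranging demand gives qd = 181 - 5p. Without the control the market clears where 181 - 5p = 7p - 83, i.e. p* = 22 and q* = 71.
Because the floor (25) lies above the market-clearing price, it is binding.
At p = 25: qd = 181 - 5·25 = 56 and qs = 7·25 - 83 = 92.
Surplus = qs - qd = 36.
Government expenditure = surplus × support price = 36 × 25 = 900.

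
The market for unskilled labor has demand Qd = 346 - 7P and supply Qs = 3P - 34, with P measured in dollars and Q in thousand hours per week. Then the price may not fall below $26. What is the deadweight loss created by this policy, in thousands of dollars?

0

Setting quantity demanded equal to quantity supplied, 346 - 7P = 3P - 34, gives P* = 38 and Q* = 80.
Since 26 is below P* = 38, the floor does not bind and the free-market outcome prevails.
Since the control does not bind, no trades are prevented and deadweight loss is zero.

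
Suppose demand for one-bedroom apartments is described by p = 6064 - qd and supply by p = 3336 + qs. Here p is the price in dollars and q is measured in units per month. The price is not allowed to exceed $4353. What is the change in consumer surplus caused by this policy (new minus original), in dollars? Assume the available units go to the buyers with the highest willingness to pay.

Rearranging demand gives qd = 6064 - p; rearranging supply gives qs = p - 3336. Setting quantity demanded equal to quantity supplied, 6064 - p = p - 3336, gives p* = 4700 and q* = 1364.
Because the ceiling (4353) lies below the market-clearing price, it is binding.
At p = 4353: qd = 6064 - 4353 = 1711 and qs = 4353 - 3336 = 1017.
Consumer surplus without the control is ½ · (6064 - 4700) · 1364 = 930248.
With the ceiling, 1017 units are sold at 4353 (assume they go to the highest-value buyers). The demand price at q = 1017 is 5047, so CS = ½ · [(6064 - 4353) + (5047 - 4353)] · 1017 = 1222942.5.
Change in consumer surplus = 1222942.5 - 930248 = 292694.5.

292694.5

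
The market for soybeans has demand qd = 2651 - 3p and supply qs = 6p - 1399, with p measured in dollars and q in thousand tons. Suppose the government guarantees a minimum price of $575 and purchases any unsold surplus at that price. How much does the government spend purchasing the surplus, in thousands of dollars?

Setting quantity demanded equal to quantity supplied, 2651 - 3p = 6p - 1399, gives p* = 450 and q* = 1301.
Because the floor (575) lies above the market-clearing price, it is binding.
At p = 575: qd = 2651 - 3·575 = 926 and qs = 6·575 - 1399 = 2051.
Surplus = qs - qd = 1125.
Government expenditure = surplus × support price = 1125 × 575 = 646875.

646875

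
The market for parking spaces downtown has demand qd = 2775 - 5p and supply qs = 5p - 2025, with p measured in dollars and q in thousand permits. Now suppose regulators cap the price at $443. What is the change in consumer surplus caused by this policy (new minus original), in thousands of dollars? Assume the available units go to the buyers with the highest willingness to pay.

3607.5

Equilibrium: 2775 - 5p = 5p - 2025, so 4800 = 10p and p* = 480, q* = 375.
Because the ceiling (443) lies below the market-clearing price, it is binding.
At p = 443: qd = 2775 - 5·443 = 560 and qs = 5·443 - 2025 = 190.
Consumer surplus without the control is ½ · (555 - 480) · 375 = 14062.5.
With the ceiling, 190 units are sold at 443 (assume they go to the highest-value buyers). The demand price at q = 190 is 517, so CS = ½ · [(555 - 443) + (517 - 443)] · 190 = 17670.
Change in consumer surplus = 17670 - 14062.5 = 3607.5.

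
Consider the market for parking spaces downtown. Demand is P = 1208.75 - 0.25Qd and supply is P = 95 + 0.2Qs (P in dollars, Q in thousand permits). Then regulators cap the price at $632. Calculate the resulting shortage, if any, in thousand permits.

Rearranging demand gives Qd = 4835 - 4P; rearranging supply gives Qs = 5P - 475. Setting quantity demanded equal to quantity supplied, 4835 - 4P = 5P - 475, gives P* = 590 and Q* = 2475.
Since 632 is above P* = 590, the ceiling does not bind and the free-market outcome prevails.
Since the control does not bind, there is no shortage.

0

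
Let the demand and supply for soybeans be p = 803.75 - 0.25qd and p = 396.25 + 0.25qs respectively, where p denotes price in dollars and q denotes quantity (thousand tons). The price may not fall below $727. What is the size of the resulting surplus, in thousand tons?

1016

Rearranging demand gives qd = 3215 - 4p; rearranging supply gives qs = 4p - 1585. Equilibrium: 3215 - 4p = 4p - 1585, so 4800 = 8p and p* = 600, q* = 815.
Since 727 > 600, the floor is binding.
At p = 727: qd = 3215 - 4·727 = 307 and qs = 4·727 - 1585 = 1323.
Surplus = qs - qd = 1323 - 307 = 1016.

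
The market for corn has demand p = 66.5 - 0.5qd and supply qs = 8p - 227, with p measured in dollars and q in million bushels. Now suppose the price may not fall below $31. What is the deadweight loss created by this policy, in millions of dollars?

Rearranging demand gives qd = 133 - 2p. In a free market, 133 - 2p = 8p - 227 gives the equilibrium p* = 36, q* = 61.
Since 31 is below p* = 36, the floor does not bind and the free-market outcome prevails.
Since the control does not bind, no trades are prevented and deadweight loss is zero.

0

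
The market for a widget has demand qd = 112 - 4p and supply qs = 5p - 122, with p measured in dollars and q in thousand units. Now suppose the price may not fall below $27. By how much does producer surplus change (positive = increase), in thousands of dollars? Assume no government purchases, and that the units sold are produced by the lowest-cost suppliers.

In a free market, 112 - 4p = 5p - 122 gives the equilibrium p* = 26, q* = 8.
The floor of 27 is above the equilibrium price 26, so it binds.
At p = 27: qd = 112 - 4·27 = 4 and qs = 5·27 - 122 = 13.
Producer surplus without the control is ½ · (26 - 24.4) · 8 = 6.4.
With the floor, 4 units are sold at 27. The supply price at q = 4 is 25.2, so PS = ½ · [(27 - 24.4) + (27 - 25.2)] · 4 = 8.8.
Change in producer surplus = 8.8 - 6.4 = 2.4.

2.4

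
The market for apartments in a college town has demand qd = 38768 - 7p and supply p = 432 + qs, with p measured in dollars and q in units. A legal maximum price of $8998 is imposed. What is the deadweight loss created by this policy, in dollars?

0

Rearranging supply gives qs = p - 432. Equilibrium: 38768 - 7p = p - 432, so 39200 = 8p and p* = 4900, q* = 4468.
Since 8998 is above p* = 4900, the ceiling does not bind and the free-market outcome prevails.
Since the control does not bind, no trades are prevented and deadweight loss is zero.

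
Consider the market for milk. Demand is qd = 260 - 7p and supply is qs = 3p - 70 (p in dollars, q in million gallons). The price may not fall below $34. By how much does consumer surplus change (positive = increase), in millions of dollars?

-25.5

In a free market, 260 - 7p = 3p - 70 gives the equilibrium p* = 33, q* = 29.
The floor of 34 is above the equilibrium price 33, so it binds.
At p = 34: qd = 260 - 7·34 = 22 and qs = 3·34 - 70 = 32.
Consumer surplus without the control is ½ · (260/7 - 33) · 29 = 841/14.
With the floor, consumers buy 22 units at 34, so CS = ½ · (260/7 - 34) · 22 = 242/7.
Change in consumer surplus = 242/7 - 841/14 = -25.5.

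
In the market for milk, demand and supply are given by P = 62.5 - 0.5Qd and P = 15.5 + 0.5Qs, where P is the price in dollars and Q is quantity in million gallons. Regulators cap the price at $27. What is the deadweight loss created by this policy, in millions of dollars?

288

Rearranging demand gives Qd = 125 - 2P; rearranging supply gives Qs = 2P - 31. Without the control the market clears where 125 - 2P = 2P - 31, i.e. P* = 39 and Q* = 47.
The ceiling of 27 is below the equilibrium price 39, so it binds.
At P = 27: Qd = 125 - 2·27 = 71 and Qs = 2·27 - 31 = 23.
Quantity traded falls to 23. At Q = 23 the demand price is (125 - 23)/2 = 51 and the supply price is (31 + 23)/2 = 27.
Deadweight loss = ½ · (51 - 27) · (47 - 23) = ½ · 24 · 24 = 288.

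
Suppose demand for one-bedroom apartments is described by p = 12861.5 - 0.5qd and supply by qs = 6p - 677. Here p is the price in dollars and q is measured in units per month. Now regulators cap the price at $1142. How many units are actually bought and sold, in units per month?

6175

Rearranging demand gives qd = 25723 - 2p. In a free market, 25723 - 2p = 6p - 677 gives the equilibrium p* = 3300, q* = 19123.
The ceiling of 1142 is below the equilibrium price 3300, so it binds.
At p = 1142: qd = 25723 - 2·1142 = 23439 and qs = 6·1142 - 677 = 6175.
The quantity actually transacted is the short side, supply: 6175.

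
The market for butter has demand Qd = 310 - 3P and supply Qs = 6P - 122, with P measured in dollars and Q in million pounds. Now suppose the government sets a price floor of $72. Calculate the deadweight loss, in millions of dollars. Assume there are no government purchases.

1296

Without the control the market clears where 310 - 3P = 6P - 122, i.e. P* = 48 and Q* = 166.
Since 72 > 48, the floor is binding.
At P = 72: Qd = 310 - 3·72 = 94 and Qs = 6·72 - 122 = 310.
Quantity traded falls to 94. At Q = 94 the demand price is (310 - 94)/3 = 72 and the supply price is (122 + 94)/6 = 36.
Deadweight loss = ½ · (72 - 36) · (166 - 94) = ½ · 36 · 72 = 1296.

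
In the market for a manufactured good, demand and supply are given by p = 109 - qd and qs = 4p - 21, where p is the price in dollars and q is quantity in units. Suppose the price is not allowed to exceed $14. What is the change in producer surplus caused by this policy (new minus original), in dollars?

Rearranging demand gives qd = 109 - p. In a free market, 109 - p = 4p - 21 gives the equilibrium p* = 26, q* = 83.
Because the ceiling (14) lies below the market-clearing price, it is binding.
At p = 14: qd = 109 - 14 = 95 and qs = 4·14 - 21 = 35.
Producer surplus without the control is ½ · (26 - 5.25) · 83 = 861.125.
With the ceiling, producers sell 35 units at 14, so PS = ½ · (14 - 5.25) · 35 = 153.125.
Change in producer surplus = 153.125 - 861.125 = -708.

-708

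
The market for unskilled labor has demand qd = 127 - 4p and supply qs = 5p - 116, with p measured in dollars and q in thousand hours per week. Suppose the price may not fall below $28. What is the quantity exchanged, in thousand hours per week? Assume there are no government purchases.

Equilibrium: 127 - 4p = 5p - 116, so 243 = 9p and p* = 27, q* = 19.
Because the floor (28) lies above the market-clearing price, it is binding.
At p = 28: qd = 127 - 4·28 = 15 and qs = 5·28 - 116 = 24.
The quantity actually transacted is the short side, demand: 15.

15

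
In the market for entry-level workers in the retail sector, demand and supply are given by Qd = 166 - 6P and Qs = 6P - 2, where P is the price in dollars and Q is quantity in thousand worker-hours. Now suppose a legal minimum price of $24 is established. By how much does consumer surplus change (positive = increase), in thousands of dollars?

-520

Setting quantity demanded equal to quantity supplied, 166 - 6P = 6P - 2, gives P* = 14 and Q* = 82.
Because the floor (24) lies above the market-clearing price, it is binding.
At P = 24: Qd = 166 - 6·24 = 22 and Qs = 6·24 - 2 = 142.
Consumer surplus without the control is ½ · (83/3 - 14) · 82 = 1681/3.
With the floor, consumers buy 22 units at 24, so CS = ½ · (83/3 - 24) · 22 = 121/3.
Change in consumer surplus = 121/3 - 1681/3 = -520.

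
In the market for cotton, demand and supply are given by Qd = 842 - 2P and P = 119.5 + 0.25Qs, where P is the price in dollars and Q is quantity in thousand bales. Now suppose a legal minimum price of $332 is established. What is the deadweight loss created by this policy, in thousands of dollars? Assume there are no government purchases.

Rearranging supply gives Qs = 4P - 478. Setting quantity demanded equal to quantity supplied, 842 - 2P = 4P - 478, gives P* = 220 and Q* = 402.
Since 332 > 220, the floor is binding.
At P = 332: Qd = 842 - 2·332 = 178 and Qs = 4·332 - 478 = 850.
Quantity traded falls to 178. At Q = 178 the demand price is (842 - 178)/2 = 332 and the supply price is (478 + 178)/4 = 164.
Deadweight loss = ½ · (332 - 164) · (402 - 178) = ½ · 168 · 224 = 18816.

18816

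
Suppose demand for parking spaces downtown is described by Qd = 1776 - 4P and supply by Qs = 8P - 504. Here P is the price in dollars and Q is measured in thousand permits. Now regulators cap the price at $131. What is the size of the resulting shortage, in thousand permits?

In a free market, 1776 - 4P = 8P - 504 gives the equilibrium P* = 190, Q* = 1016.
Because the ceiling (131) lies below the market-clearing price, it is binding.
At P = 131: Qd = 1776 - 4·131 = 1252 and Qs = 8·131 - 504 = 544.
Shortage = Qd - Qs = 1252 - 544 = 708.

708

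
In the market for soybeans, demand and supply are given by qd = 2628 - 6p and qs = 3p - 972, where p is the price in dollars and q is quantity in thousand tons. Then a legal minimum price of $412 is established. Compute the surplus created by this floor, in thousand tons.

108

Without the control the market clears where 2628 - 6p = 3p - 972, i.e. p* = 400 and q* = 228.
The floor of 412 is above the equilibrium price 400, so it binds.
At p = 412: qd = 2628 - 6·412 = 156 and qs = 3·412 - 972 = 264.
Surplus = qs - qd = 264 - 156 = 108.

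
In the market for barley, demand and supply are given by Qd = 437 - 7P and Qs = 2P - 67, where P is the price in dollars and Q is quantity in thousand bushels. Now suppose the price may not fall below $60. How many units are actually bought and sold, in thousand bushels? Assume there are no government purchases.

Equilibrium: 437 - 7P = 2P - 67, so 504 = 9P and P* = 56, Q* = 45.
Since 60 > 56, the floor is binding.
At P = 60: Qd = 437 - 7·60 = 17 and Qs = 2·60 - 67 = 53.
The quantity actually transacted is the short side, demand: 17.

17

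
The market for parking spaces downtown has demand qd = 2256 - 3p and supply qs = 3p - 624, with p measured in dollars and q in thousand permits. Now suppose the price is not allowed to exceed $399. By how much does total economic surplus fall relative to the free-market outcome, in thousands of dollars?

Setting quantity demanded equal to quantity supplied, 2256 - 3p = 3p - 624, gives p* = 480 and q* = 816.
Because the ceiling (399) lies below the market-clearing price, it is binding.
At p = 399: qd = 2256 - 3·399 = 1059 and qs = 3·399 - 624 = 573.
Quantity traded falls to 573. At q = 573 the demand price is (2256 - 573)/3 = 561 and the supply price is (624 + 573)/3 = 399.
Deadweight loss = ½ · (561 - 399) · (816 - 573) = ½ · 162 · 243 = 19683.

19683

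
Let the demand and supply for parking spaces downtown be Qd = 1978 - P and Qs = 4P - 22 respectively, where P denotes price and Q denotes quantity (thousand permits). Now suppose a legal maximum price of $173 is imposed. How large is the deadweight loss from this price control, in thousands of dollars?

515290

Without the control the market clears where 1978 - P = 4P - 22, i.e. P* = 400 and Q* = 1578.
Since 173 < 400, the ceiling is binding.
At P = 173: Qd = 1978 - 173 = 1805 and Qs = 4·173 - 22 = 670.
Quantity traded falls to 670. At Q = 670 the demand price is 1978 - 670 = 1308 and the supply price is (22 + 670)/4 = 173.
Deadweight loss = ½ · (1308 - 173) · (1578 - 670) = ½ · 1135 · 908 = 515290.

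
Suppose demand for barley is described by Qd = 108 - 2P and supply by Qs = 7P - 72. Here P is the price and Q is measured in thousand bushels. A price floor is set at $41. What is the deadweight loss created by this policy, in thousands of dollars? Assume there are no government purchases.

567

Setting quantity demanded equal to quantity supplied, 108 - 2P = 7P - 72, gives P* = 20 and Q* = 68.
The floor of 41 is above the equilibrium price 20, so it binds.
At P = 41: Qd = 108 - 2·41 = 26 and Qs = 7·41 - 72 = 215.
Quantity traded falls to 26. At Q = 26 the demand price is (108 - 26)/2 = 41 and the supply price is (72 + 26)/7 = 14.
Deadweight loss = ½ · (41 - 14) · (68 - 26) = ½ · 27 · 42 = 567.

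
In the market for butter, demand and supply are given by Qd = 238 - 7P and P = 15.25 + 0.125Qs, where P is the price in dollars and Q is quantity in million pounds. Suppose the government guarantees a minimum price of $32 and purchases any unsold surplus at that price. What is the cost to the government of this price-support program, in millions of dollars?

3840

Rearranging supply gives Qs = 8P - 122. Setting quantity demanded equal to quantity supplied, 238 - 7P = 8P - 122, gives P* = 24 and Q* = 70.
The floor of 32 is above the equilibrium price 24, so it binds.
At P = 32: Qd = 238 - 7·32 = 14 and Qs = 8·32 - 122 = 134.
Surplus = Qs - Qd = 120.
Government expenditure = surplus × support price = 120 × 32 = 3840.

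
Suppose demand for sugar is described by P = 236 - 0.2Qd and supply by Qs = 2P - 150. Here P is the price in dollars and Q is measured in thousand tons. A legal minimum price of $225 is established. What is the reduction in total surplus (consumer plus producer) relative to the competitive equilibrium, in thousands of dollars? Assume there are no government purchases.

10718.75

Rearranging demand gives Qd = 1180 - 5P. Without the control the market clears where 1180 - 5P = 2P - 150, i.e. P* = 190 and Q* = 230.
The floor of 225 is above the equilibrium price 190, so it binds.
At P = 225: Qd = 1180 - 5·225 = 55 and Qs = 2·225 - 150 = 300.
Quantity traded falls to 55. At Q = 55 the demand price is (1180 - 55)/5 = 225 and the supply price is (150 + 55)/2 = 102.5.
Deadweight loss = ½ · (225 - 102.5) · (230 - 55) = ½ · 122.5 · 175 = 10718.75.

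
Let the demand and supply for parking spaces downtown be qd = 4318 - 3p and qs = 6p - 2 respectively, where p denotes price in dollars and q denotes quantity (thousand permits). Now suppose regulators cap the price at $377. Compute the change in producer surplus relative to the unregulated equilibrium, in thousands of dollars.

In a free market, 4318 - 3p = 6p - 2 gives the equilibrium p* = 480, q* = 2878.
Because the ceiling (377) lies below the market-clearing price, it is binding.
At p = 377: qd = 4318 - 3·377 = 3187 and qs = 6·377 - 2 = 2260.
Producer surplus without the control is ½ · (480 - 1/3) · 2878 = 2070721/3.
With the ceiling, producers sell 2260 units at 377, so PS = ½ · (377 - 1/3) · 2260 = 1276900/3.
Change in producer surplus = 1276900/3 - 2070721/3 = -264607.

-264607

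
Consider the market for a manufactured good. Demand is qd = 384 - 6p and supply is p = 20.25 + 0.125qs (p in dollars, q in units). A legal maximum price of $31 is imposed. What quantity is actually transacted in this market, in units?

Rearranging supply gives qs = 8p - 162. Setting quantity demanded equal to quantity supplied, 384 - 6p = 8p - 162, gives p* = 39 and q* = 150.
Because the ceiling (31) lies below the market-clearing price, it is binding.
At p = 31: qd = 384 - 6·31 = 198 and qs = 8·31 - 162 = 86.
The quantity actually transacted is the short side, supply: 86.

86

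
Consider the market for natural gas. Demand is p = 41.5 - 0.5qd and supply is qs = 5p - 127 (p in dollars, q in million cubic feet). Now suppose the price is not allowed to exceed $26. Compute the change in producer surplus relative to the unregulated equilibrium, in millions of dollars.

Rearranging demand gives qd = 83 - 2p. Without the control the market clears where 83 - 2p = 5p - 127, i.e. p* = 30 and q* = 23.
The ceiling of 26 is below the equilibrium price 30, so it binds.
At p = 26: qd = 83 - 2·26 = 31 and qs = 5·26 - 127 = 3.
Producer surplus without the control is ½ · (30 - 25.4) · 23 = 52.9.
With the ceiling, producers sell 3 units at 26, so PS = ½ · (26 - 25.4) · 3 = 0.9.
Change in producer surplus = 0.9 - 52.9 = -52.

-52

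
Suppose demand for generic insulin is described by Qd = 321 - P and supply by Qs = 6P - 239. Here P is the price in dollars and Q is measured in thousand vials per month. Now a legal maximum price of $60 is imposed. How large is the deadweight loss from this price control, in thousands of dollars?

Setting quantity demanded equal to quantity supplied, 321 - P = 6P - 239, gives P* = 80 and Q* = 241.
The ceiling of 60 is below the equilibrium price 80, so it binds.
At P = 60: Qd = 321 - 60 = 261 and Qs = 6·60 - 239 = 121.
Quantity traded falls to 121. At Q = 121 the demand price is 321 - 121 = 200 and the supply price is (239 + 121)/6 = 60.
Deadweight loss = ½ · (200 - 60) · (241 - 121) = ½ · 140 · 120 = 8400.

8400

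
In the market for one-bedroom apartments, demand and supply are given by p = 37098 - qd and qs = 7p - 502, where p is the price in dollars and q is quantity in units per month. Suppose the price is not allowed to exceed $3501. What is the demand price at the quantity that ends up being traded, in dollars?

13093

Rearranging demand gives qd = 37098 - p. Setting quantity demanded equal to quantity supplied, 37098 - p = 7p - 502, gives p* = 4700 and q* = 32398.
Because the ceiling (3501) lies below the market-clearing price, it is binding.
At p = 3501: qd = 37098 - 3501 = 33597 and qs = 7·3501 - 502 = 24005.
Only 24005 units reach the market. On the demand curve, the marginal buyer's willingness to pay at q = 24005 is (37098 - 24005) = 13093.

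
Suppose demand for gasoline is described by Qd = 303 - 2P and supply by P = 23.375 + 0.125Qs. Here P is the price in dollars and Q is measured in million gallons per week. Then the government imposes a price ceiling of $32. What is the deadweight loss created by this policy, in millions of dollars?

5780

Rearranging supply gives Qs = 8P - 187. Setting quantity demanded equal to quantity supplied, 303 - 2P = 8P - 187, gives P* = 49 and Q* = 205.
Because the ceiling (32) lies below the market-clearing price, it is binding.
At P = 32: Qd = 303 - 2·32 = 239 and Qs = 8·32 - 187 = 69.
Quantity traded falls to 69. At Q = 69 the demand price is (303 - 69)/2 = 117 and the supply price is (187 + 69)/8 = 32.
Deadweight loss = ½ · (117 - 32) · (205 - 69) = ½ · 85 · 136 = 5780.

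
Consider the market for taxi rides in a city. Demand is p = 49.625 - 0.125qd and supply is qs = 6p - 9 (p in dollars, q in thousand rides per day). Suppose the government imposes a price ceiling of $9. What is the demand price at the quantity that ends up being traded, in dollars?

44

Rearranging demand gives qd = 397 - 8p. In a free market, 397 - 8p = 6p - 9 gives the equilibrium p* = 29, q* = 165.
Because the ceiling (9) lies below the market-clearing price, it is binding.
At p = 9: qd = 397 - 8·9 = 325 and qs = 6·9 - 9 = 45.
Only 45 units reach the market. On the demand curve, the marginal buyer's willingness to pay at q = 45 is (397 - 45)/8 = 44.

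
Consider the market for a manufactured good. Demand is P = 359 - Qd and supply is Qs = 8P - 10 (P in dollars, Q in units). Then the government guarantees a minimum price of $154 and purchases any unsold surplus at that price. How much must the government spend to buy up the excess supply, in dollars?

156618

Rearranging demand gives Qd = 359 - P. In a free market, 359 - P = 8P - 10 gives the equilibrium P* = 41, Q* = 318.
The floor of 154 is above the equilibrium price 41, so it binds.
At P = 154: Qd = 359 - 154 = 205 and Qs = 8·154 - 10 = 1222.
Surplus = Qs - Qd = 1017.
Government expenditure = surplus × support price = 1017 × 154 = 156618.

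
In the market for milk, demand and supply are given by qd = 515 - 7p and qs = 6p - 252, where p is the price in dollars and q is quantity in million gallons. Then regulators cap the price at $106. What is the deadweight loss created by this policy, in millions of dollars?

0

Setting quantity demanded equal to quantity supplied, 515 - 7p = 6p - 252, gives p* = 59 and q* = 102.
Since 106 is above p* = 59, the ceiling does not bind and the free-market outcome prevails.
Since the control does not bind, no trades are prevented and deadweight loss is zero.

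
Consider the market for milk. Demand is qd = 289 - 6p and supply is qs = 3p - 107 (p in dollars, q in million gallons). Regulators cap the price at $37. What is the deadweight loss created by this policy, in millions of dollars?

110.25

Setting quantity demanded equal to quantity supplied, 289 - 6p = 3p - 107, gives p* = 44 and q* = 25.
Because the ceiling (37) lies below the market-clearing price, it is binding.
At p = 37: qd = 289 - 6·37 = 67 and qs = 3·37 - 107 = 4.
Quantity traded falls to 4. At q = 4 the demand price is (289 - 4)/6 = 47.5 and the supply price is (107 + 4)/3 = 37.
Deadweight loss = ½ · (47.5 - 37) · (25 - 4) = ½ · 10.5 · 21 = 110.25.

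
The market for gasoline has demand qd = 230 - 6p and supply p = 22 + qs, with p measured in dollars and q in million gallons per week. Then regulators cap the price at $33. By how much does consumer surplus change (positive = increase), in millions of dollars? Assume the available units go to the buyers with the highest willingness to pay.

32.25

Rearranging supply gives qs = p - 22. In a free market, 230 - 6p = p - 22 gives the equilibrium p* = 36, q* = 14.
The ceiling of 33 is below the equilibrium price 36, so it binds.
At p = 33: qd = 230 - 6·33 = 32 and qs = 33 - 22 = 11.
Consumer surplus without the control is ½ · (115/3 - 36) · 14 = 49/3.
With the ceiling, 11 units are sold at 33 (assume they go to the highest-value buyers). The demand price at q = 11 is 36.5, so CS = ½ · [(115/3 - 33) + (36.5 - 33)] · 11 = 583/12.
Change in consumer surplus = 583/12 - 49/3 = 32.25.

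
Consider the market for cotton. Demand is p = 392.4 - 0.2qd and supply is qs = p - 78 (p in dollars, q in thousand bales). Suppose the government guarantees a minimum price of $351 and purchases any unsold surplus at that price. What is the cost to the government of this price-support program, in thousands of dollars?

23166

Rearranging demand gives qd = 1962 - 5p. In a free market, 1962 - 5p = p - 78 gives the equilibrium p* = 340, q* = 262.
The floor of 351 is above the equilibrium price 340, so it binds.
At p = 351: qd = 1962 - 5·351 = 207 and qs = 351 - 78 = 273.
Surplus = qs - qd = 66.
Government expenditure = surplus × support price = 66 × 351 = 23166.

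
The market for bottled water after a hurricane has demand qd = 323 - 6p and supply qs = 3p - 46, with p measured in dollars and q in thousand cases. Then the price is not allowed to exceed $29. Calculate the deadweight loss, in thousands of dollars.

Without the control the market clears where 323 - 6p = 3p - 46, i.e. p* = 41 and q* = 77.
The ceiling of 29 is below the equilibrium price 41, so it binds.
At p = 29: qd = 323 - 6·29 = 149 and qs = 3·29 - 46 = 41.
Quantity traded falls to 41. At q = 41 the demand price is (323 - 41)/6 = 47 and the supply price is (46 + 41)/3 = 29.
Deadweight loss = ½ · (47 - 29) · (77 - 41) = ½ · 18 · 36 = 324.

324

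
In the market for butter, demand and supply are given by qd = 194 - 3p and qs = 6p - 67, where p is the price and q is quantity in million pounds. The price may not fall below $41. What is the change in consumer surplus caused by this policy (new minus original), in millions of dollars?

-1068

Equilibrium: 194 - 3p = 6p - 67, so 261 = 9p and p* = 29, q* = 107.
The floor of 41 is above the equilibrium price 29, so it binds.
At p = 41: qd = 194 - 3·41 = 71 and qs = 6·41 - 67 = 179.
Consumer surplus without the control is ½ · (194/3 - 29) · 107 = 11449/6.
With the floor, consumers buy 71 units at 41, so CS = ½ · (194/3 - 41) · 71 = 5041/6.
Change in consumer surplus = 5041/6 - 11449/6 = -1068.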